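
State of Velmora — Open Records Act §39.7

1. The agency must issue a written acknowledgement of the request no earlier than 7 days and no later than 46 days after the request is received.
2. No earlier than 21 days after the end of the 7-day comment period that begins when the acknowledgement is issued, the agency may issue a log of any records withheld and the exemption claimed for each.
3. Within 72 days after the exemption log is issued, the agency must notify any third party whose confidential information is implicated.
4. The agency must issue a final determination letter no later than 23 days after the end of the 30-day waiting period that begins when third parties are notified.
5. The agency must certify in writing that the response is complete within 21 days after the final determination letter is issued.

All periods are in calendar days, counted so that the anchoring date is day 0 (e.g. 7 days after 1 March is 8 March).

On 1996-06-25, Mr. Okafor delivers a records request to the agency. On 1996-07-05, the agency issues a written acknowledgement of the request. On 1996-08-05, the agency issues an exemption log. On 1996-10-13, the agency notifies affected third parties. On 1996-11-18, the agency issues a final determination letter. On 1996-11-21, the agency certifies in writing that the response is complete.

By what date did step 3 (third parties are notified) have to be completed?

Step 3 runs from 1996-08-05, when the exemption log is issued. 72 days after 1996-08-05 is 1996-10-16.

1996-10-16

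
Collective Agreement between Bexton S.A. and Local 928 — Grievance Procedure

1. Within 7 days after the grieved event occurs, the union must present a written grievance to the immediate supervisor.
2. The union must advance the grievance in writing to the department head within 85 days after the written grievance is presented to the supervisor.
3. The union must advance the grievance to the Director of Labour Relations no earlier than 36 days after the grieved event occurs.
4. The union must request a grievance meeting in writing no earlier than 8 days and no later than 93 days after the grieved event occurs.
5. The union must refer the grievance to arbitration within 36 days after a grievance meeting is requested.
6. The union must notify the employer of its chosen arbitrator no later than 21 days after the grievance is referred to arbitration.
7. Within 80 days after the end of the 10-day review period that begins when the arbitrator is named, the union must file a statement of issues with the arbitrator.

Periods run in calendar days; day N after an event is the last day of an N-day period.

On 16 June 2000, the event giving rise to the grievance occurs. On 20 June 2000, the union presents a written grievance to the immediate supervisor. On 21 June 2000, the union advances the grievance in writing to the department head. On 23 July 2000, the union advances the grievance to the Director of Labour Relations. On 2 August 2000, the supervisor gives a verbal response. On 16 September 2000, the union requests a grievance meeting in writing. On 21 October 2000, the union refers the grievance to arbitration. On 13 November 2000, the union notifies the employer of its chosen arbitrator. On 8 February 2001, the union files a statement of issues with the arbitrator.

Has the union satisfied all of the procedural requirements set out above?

No

(1) due by 16 June 2000 + 7 days = 23 June 2000; completed 20 June 2000, before the deadline.
(2) due by 20 June 2000 + 85 days = 13 September 2000; completed 21 June 2000, before the deadline.
(3) permitted from 16 June 2000 + 36 days = 22 July 2000 onward; done 23 July 2000 — permitted.
(4) the permitted window runs from 16 June 2000 + 8 = 24 June 2000 to 16 June 2000 + 93 = 17 September 2000; 16 September 2000 falls inside that range.
(5) due by 16 September 2000 + 36 days = 22 October 2000; 21 October 2000 is within that limit.
(6) due by 21 October 2000 + 21 days = 11 November 2000; not done until 13 November 2000, 2 days after the deadline.
The analysis stops there.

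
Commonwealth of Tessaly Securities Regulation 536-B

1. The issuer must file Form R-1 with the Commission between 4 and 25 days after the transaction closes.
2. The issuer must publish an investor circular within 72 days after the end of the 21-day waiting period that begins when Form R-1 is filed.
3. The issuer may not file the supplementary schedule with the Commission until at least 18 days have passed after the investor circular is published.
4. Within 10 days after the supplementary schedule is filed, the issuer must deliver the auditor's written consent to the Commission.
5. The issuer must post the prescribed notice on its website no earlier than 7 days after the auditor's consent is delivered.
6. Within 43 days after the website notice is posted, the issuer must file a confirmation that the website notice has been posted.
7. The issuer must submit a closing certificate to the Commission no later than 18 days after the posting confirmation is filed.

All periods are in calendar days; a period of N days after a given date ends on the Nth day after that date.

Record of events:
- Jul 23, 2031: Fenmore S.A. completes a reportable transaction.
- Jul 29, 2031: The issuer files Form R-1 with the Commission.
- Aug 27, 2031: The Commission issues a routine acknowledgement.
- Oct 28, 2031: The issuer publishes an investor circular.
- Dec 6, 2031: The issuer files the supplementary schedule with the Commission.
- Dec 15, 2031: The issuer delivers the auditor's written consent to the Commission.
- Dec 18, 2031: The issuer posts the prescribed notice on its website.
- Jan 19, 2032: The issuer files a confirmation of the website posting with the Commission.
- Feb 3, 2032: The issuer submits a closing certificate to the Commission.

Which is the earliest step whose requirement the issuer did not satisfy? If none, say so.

Step 5

Step 1 — 4 and 25 days from Jul 23, 2031 (when the transaction closes) are Jul 27, 2031 and Aug 17, 2031 respectively; done Jul 29, 2031, which is between those dates.
Step 2 — counting 72 days from Aug 19, 2031 (end of the 21-day waiting period, which began when Form R-1 is filed on Jul 29, 2031) gives a deadline of Oct 30, 2031; Oct 28, 2031 is within that limit.
Step 3 — must wait 18 days from Oct 28, 2031 (when the investor circular is published), so not before Nov 15, 2031; Dec 6, 2031 is on or after that date.
Step 4 — counting 10 days from Dec 6, 2031 (when the supplementary schedule is filed) gives a deadline of Dec 16, 2031; completed Dec 15, 2031, before the deadline.
Step 5 — must wait 7 days from Dec 15, 2031 (when the auditor's consent is delivered), so not before Dec 22, 2031; Dec 18, 2031 is 4 days before the earliest permitted date.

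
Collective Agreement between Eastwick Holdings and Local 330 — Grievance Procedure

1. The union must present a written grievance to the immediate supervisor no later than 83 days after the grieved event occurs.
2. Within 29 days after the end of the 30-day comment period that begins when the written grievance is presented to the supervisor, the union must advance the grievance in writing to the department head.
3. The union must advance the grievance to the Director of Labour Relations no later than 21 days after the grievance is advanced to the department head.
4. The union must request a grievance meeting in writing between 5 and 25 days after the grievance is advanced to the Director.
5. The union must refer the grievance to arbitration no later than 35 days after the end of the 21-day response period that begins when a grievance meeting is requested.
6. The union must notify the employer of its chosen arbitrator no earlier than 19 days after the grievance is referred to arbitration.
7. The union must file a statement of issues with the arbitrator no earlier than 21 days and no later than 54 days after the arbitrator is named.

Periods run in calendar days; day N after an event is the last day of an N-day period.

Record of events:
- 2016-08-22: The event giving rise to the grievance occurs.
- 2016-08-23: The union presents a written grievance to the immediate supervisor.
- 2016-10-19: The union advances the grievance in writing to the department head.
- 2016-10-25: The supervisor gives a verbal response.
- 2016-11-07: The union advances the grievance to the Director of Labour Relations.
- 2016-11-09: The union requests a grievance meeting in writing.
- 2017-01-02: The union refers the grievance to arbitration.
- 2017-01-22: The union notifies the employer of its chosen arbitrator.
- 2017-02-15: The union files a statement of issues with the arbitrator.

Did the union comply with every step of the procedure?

No

Step 1 — counting 83 days from 2016-08-22 (when the grieved event occurs) gives a deadline of 2016-11-13; done 2016-08-23 — timely.
Step 2 — counting 29 days from 2016-09-22 (end of the 30-day comment period, which began when the written grievance is presented to the supervisor on 2016-08-23) gives a deadline of 2016-10-21; completed 2016-10-19, before the deadline.
Step 3 — counting 21 days from 2016-10-19 (when the grievance is advanced to the department head) gives a deadline of 2016-11-09; completed 2016-11-07, before the deadline.
Step 4 — 5 and 25 days from 2016-11-07 (when the grievance is advanced to the Director) are 2016-11-12 and 2016-12-02 respectively; 2016-11-09 is 3 days too early.
The analysis stops there.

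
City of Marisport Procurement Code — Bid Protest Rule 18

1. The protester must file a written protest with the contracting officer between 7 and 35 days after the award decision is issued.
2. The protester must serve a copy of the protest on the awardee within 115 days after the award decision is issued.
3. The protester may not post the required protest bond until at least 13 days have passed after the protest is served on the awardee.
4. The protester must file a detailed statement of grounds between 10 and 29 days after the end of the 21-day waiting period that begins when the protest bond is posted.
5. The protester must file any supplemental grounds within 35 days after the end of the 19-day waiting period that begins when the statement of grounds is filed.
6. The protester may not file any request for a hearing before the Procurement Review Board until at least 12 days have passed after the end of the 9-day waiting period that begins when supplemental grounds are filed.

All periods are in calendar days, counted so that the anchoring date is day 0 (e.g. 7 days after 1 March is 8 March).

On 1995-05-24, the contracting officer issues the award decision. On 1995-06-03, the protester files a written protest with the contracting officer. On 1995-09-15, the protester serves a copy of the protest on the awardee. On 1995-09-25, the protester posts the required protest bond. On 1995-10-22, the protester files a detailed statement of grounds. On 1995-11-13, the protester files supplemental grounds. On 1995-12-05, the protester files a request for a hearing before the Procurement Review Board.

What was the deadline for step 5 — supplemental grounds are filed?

1995-12-15

The statement of grounds is filed on 1995-10-22; the 19-day waiting period therefore ends 1995-11-10, and step 5 runs from that date. 35 days after 1995-11-10 is 1995-12-15.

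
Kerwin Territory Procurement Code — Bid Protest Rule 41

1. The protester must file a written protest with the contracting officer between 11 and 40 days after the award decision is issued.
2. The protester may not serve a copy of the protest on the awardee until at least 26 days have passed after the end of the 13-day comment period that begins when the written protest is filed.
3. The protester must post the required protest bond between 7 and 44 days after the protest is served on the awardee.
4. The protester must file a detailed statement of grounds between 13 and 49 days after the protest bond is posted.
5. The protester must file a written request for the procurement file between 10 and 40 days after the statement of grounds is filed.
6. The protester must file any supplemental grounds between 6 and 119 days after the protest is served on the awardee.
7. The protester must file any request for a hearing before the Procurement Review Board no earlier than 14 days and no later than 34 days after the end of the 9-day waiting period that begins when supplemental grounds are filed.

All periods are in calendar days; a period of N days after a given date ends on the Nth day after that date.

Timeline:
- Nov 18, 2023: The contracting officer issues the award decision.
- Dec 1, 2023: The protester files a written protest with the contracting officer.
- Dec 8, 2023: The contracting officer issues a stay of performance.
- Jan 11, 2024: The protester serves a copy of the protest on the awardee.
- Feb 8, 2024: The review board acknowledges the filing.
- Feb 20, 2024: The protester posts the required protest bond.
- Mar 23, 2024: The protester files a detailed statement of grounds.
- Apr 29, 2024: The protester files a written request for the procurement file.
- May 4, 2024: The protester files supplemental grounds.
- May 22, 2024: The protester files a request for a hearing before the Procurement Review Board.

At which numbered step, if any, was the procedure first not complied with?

Step 7

(1) the permitted window runs from Nov 18, 2023 + 11 = Nov 29, 2023 to Nov 18, 2023 + 40 = Dec 28, 2023; done Dec 1, 2023, which is between those dates.
(2) permitted from Dec 14, 2023 + 26 days = Jan 9, 2024 onward; done Jan 11, 2024 — permitted.
(3) the permitted window runs from Jan 11, 2024 + 7 = Jan 18, 2024 to Jan 11, 2024 + 44 = Feb 24, 2024; done Feb 20, 2024 — within the window.
(4) the permitted window runs from Feb 20, 2024 + 13 = Mar 4, 2024 to Feb 20, 2024 + 49 = Apr 9, 2024; done Mar 23, 2024 — within the window.
(5) the permitted window runs from Mar 23, 2024 + 10 = Apr 2, 2024 to Mar 23, 2024 + 40 = May 2, 2024; done Apr 29, 2024 — within the window.
(6) the permitted window runs from Jan 11, 2024 + 6 = Jan 17, 2024 to Jan 11, 2024 + 119 = May 9, 2024; May 4, 2024 falls inside that range.
(7) the permitted window runs from May 13, 2024 + 14 = May 27, 2024 to May 13, 2024 + 34 = Jun 16, 2024; May 22, 2024 is 5 days too early.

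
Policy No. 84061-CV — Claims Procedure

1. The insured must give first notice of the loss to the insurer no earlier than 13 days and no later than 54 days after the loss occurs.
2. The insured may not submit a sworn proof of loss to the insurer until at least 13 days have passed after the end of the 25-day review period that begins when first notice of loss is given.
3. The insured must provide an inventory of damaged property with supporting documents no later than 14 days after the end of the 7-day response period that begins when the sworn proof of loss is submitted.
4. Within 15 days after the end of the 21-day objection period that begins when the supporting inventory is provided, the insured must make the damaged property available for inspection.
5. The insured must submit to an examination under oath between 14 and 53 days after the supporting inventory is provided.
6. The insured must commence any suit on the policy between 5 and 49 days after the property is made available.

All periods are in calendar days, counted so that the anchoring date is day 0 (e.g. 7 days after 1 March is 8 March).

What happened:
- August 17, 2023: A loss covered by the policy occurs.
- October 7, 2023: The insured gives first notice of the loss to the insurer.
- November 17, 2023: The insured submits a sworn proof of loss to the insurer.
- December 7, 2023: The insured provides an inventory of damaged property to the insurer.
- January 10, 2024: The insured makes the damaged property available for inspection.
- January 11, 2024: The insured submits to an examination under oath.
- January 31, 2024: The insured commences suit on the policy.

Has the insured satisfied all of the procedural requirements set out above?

(1) the permitted window runs from August 17, 2023 + 13 = August 30, 2023 to August 17, 2023 + 54 = October 10, 2023; done October 7, 2023, which is between those dates.
(2) permitted from November 1, 2023 + 13 days = November 14, 2023 onward; November 17, 2023 is on or after that date.
(3) due by November 24, 2023 + 14 days = December 8, 2023; completed December 7, 2023, before the deadline.
(4) due by December 28, 2023 + 15 days = January 12, 2024; completed January 10, 2024, before the deadline.
(5) the permitted window runs from December 7, 2023 + 14 = December 21, 2023 to December 7, 2023 + 53 = January 29, 2024; done January 11, 2024 — within the window.
(6) the permitted window runs from January 10, 2024 + 5 = January 15, 2024 to January 10, 2024 + 49 = February 28, 2024; done January 31, 2024 — within the window.

Yes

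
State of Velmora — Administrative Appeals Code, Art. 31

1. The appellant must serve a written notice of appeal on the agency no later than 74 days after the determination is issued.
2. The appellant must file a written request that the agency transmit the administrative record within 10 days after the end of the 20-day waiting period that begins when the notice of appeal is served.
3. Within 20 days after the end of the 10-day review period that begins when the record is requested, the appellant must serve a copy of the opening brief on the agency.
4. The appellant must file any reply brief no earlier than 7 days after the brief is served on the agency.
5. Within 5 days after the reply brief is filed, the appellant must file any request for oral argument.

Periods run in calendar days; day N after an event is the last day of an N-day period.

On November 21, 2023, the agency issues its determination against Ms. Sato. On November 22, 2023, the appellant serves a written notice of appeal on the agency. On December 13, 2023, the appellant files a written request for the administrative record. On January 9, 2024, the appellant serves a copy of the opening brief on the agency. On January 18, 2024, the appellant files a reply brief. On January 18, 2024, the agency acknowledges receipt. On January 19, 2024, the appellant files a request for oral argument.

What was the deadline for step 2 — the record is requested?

December 22, 2023

The notice of appeal is served on November 22, 2023; the 20-day waiting period therefore ends December 12, 2023, and step 2 runs from that date. 10 days after December 12, 2023 is December 22, 2023.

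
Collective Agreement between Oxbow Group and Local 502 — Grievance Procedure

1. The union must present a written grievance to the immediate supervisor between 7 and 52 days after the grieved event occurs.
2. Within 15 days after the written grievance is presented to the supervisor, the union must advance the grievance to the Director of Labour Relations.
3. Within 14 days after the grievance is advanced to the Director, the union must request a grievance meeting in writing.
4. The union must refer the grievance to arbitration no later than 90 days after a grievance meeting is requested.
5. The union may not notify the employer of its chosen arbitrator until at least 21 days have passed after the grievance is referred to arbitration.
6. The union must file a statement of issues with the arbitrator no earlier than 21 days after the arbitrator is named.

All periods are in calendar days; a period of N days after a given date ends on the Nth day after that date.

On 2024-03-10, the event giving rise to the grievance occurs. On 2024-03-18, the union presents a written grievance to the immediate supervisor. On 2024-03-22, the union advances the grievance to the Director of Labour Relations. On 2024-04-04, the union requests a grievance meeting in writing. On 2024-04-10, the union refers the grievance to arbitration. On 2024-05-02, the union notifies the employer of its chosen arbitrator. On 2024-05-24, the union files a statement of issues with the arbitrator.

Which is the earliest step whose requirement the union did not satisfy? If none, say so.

Step 1 — 7 and 52 days from 2024-03-10 (when the grieved event occurs) are 2024-03-17 and 2024-05-01 respectively; done 2024-03-18 — within the window.
Step 2 — counting 15 days from 2024-03-18 (when the written grievance is presented to the supervisor) gives a deadline of 2024-04-02; 2024-03-22 is within that limit.
Step 3 — counting 14 days from 2024-03-22 (when the grievance is advanced to the Director) gives a deadline of 2024-04-05; done 2024-04-04 — timely.
Step 4 — counting 90 days from 2024-04-04 (when a grievance meeting is requested) gives a deadline of 2024-07-03; 2024-04-10 is within that limit.
Step 5 — must wait 21 days from 2024-04-10 (when the grievance is referred to arbitration), so not before 2024-05-01; done 2024-05-02, after the minimum wait.
Step 6 — must wait 21 days from 2024-05-02 (when the arbitrator is named), so not before 2024-05-23; done 2024-05-24 — permitted.

None — every step was satisfied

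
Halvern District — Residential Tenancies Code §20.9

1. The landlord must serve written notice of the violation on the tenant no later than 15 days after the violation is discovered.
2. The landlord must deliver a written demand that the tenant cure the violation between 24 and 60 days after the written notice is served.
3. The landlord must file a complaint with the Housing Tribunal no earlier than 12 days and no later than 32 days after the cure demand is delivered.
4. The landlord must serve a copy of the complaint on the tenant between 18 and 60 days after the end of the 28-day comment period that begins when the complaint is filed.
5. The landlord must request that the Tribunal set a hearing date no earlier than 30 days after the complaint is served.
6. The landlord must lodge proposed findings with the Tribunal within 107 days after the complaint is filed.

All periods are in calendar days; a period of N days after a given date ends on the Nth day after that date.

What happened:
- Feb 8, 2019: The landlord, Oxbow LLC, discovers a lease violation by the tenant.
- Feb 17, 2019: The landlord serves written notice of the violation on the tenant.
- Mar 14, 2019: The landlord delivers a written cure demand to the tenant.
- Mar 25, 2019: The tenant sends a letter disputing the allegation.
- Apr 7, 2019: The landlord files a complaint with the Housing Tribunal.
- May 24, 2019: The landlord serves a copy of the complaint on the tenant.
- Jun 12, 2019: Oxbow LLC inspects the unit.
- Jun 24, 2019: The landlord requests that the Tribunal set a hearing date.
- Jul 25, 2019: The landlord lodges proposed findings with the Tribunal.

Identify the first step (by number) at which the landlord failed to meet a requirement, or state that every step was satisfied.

Step 6

Step 1: 15 days after Feb 8, 2019 (when the violation is discovered) is Feb 23, 2019; Feb 17, 2019 is within that limit.
Step 2: the window is 24–60 days after Feb 17, 2019 (when the written notice is served), so Mar 13, 2019 through Apr 18, 2019; done Mar 14, 2019 — within the window.
Step 3: the window is 12–32 days after Mar 14, 2019 (when the cure demand is delivered), so Mar 26, 2019 through Apr 15, 2019; done Apr 7, 2019 — within the window.
Step 4: the window is 18–60 days after May 5, 2019 (end of the 28-day comment period, which began when the complaint is filed on Apr 7, 2019), so May 23, 2019 through Jul 4, 2019; done May 24, 2019, which is between those dates.
Step 5: the earliest permitted date is 30 days after May 24, 2019 (when the complaint is served), i.e. Jun 23, 2019; Jun 24, 2019 is on or after that date.
Step 6: 107 days after Apr 7, 2019 (when the complaint is filed) is Jul 23, 2019; Jul 25, 2019 misses that deadline by 2 days.
The analysis stops there.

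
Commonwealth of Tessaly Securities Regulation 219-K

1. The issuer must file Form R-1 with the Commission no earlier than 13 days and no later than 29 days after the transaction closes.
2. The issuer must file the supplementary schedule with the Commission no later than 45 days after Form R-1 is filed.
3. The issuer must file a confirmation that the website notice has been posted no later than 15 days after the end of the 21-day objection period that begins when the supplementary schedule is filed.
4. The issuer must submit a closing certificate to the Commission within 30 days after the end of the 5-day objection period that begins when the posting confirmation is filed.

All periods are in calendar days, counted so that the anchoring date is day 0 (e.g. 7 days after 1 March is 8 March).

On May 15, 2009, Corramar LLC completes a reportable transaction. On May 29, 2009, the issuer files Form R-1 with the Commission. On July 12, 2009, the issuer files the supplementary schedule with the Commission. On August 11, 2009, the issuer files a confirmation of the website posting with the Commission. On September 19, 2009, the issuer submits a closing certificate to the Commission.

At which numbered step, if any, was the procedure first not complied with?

Step 1 — 13 and 29 days from May 15, 2009 (when the transaction closes) are May 28, 2009 and June 13, 2009 respectively; done May 29, 2009 — within the window.
Step 2 — counting 45 days from May 29, 2009 (when Form R-1 is filed) gives a deadline of July 13, 2009; July 12, 2009 is within that limit.
Step 3 — counting 15 days from August 2, 2009 (end of the 21-day objection period, which began when the supplementary schedule is filed on July 12, 2009) gives a deadline of August 17, 2009; done August 11, 2009 — timely.
Step 4 — counting 30 days from August 16, 2009 (end of the 5-day objection period, which began when the posting confirmation is filed on August 11, 2009) gives a deadline of September 15, 2009; not done until September 19, 2009, 4 days after the deadline.
The analysis stops there.

Step 4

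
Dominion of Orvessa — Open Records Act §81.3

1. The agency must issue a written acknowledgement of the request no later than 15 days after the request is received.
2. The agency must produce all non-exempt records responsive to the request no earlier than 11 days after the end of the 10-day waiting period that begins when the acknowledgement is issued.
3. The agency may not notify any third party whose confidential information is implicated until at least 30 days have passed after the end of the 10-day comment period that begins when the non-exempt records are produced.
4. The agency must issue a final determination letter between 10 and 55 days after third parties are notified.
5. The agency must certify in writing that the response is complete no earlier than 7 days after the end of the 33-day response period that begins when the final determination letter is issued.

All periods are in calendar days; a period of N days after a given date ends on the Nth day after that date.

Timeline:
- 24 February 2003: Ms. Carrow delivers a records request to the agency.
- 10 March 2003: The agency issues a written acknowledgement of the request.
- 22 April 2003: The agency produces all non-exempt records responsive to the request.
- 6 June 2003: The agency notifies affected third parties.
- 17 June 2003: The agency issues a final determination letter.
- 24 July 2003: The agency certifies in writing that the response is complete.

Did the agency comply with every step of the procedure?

No

Step 1 — counting 15 days from 24 February 2003 (when the request is received) gives a deadline of 11 March 2003; done 10 March 2003 — timely.
Step 2 — must wait 11 days from 20 March 2003 (end of the 10-day waiting period, which began when the acknowledgement is issued on 10 March 2003), so not before 31 March 2003; done 22 April 2003, after the minimum wait.
Step 3 — must wait 30 days from 2 May 2003 (end of the 10-day comment period, which began when the non-exempt records are produced on 22 April 2003), so not before 1 June 2003; done 6 June 2003 — permitted.
Step 4 — 10 and 55 days from 6 June 2003 (when third parties are notified) are 16 June 2003 and 31 July 2003 respectively; 17 June 2003 falls inside that range.
Step 5 — must wait 7 days from 20 July 2003 (end of the 33-day response period, which began when the final determination letter is issued on 17 June 2003), so not before 27 July 2003; 24 July 2003 is 3 days before the earliest permitted date.
No need to go further; step 5 was not satisfied.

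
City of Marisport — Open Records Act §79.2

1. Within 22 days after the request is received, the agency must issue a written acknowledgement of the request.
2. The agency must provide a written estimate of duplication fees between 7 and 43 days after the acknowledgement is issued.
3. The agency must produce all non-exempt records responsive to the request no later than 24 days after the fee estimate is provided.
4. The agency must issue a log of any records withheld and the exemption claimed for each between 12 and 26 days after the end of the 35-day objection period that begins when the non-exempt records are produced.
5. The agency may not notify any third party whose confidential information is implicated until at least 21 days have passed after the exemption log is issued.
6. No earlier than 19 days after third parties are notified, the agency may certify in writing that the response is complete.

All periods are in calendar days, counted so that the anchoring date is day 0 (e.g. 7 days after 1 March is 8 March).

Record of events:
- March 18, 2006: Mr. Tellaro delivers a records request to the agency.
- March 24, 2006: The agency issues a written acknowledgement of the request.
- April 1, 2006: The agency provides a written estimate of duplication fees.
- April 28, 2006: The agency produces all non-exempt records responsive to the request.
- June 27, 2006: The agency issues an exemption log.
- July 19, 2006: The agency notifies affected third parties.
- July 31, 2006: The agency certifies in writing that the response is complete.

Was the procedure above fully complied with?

No

Step 1 — counting 22 days from March 18, 2006 (when the request is received) gives a deadline of April 9, 2006; March 24, 2006 is within that limit.
Step 2 — 7 and 43 days from March 24, 2006 (when the acknowledgement is issued) are March 31, 2006 and May 6, 2006 respectively; done April 1, 2006 — within the window.
Step 3 — counting 24 days from April 1, 2006 (when the fee estimate is provided) gives a deadline of April 25, 2006; not done until April 28, 2006, 3 days after the deadline.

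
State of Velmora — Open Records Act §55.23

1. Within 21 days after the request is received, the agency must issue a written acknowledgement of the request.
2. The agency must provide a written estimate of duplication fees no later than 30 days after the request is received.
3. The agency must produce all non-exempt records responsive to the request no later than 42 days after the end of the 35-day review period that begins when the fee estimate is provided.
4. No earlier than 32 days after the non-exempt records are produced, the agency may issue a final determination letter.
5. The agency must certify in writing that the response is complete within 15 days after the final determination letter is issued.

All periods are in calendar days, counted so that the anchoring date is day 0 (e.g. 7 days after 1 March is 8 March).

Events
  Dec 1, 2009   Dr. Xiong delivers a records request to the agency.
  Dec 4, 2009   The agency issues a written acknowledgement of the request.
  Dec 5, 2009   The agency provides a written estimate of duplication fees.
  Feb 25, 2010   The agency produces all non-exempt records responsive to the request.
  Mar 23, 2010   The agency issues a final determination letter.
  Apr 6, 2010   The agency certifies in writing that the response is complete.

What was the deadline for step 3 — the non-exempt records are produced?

The fee estimate is provided on Dec 5, 2009; the 35-day review period therefore ends Jan 9, 2010, and step 3 runs from that date. 42 days after Jan 9, 2010 is Feb 20, 2010.

Feb 20, 2010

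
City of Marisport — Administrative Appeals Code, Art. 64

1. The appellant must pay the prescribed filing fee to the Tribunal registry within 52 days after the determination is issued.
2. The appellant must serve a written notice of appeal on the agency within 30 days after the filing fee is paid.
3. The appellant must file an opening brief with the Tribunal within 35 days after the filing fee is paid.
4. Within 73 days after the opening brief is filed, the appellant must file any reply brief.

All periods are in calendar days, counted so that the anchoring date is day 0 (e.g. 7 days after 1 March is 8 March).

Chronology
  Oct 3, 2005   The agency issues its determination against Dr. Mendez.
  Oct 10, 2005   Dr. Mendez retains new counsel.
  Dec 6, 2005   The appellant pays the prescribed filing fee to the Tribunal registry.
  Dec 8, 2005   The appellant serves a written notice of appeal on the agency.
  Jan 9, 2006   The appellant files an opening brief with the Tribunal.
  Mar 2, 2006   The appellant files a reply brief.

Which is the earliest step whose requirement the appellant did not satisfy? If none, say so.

(1) due by Oct 3, 2005 + 52 days = Nov 24, 2005; Dec 6, 2005 misses that deadline by 12 days.

Step 1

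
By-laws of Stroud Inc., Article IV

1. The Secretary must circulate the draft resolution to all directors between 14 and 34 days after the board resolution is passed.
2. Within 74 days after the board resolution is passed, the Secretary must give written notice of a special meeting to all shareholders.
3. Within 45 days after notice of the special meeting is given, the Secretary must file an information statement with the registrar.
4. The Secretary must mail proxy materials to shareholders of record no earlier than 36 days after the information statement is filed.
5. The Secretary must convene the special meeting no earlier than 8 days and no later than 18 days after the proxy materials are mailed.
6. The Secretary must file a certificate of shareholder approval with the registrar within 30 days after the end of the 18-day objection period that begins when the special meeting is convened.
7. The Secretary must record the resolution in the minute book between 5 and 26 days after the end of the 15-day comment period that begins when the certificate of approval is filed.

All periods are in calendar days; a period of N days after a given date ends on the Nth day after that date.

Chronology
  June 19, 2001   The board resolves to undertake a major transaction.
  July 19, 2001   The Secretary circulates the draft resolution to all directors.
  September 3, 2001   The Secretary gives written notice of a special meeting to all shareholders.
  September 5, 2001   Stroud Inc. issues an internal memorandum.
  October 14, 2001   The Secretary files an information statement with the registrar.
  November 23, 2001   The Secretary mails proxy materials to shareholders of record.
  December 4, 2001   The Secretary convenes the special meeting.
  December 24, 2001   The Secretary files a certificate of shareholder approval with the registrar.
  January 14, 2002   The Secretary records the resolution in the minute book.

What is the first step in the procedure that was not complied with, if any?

(1) the permitted window runs from June 19, 2001 + 14 = July 3, 2001 to June 19, 2001 + 34 = July 23, 2001; done July 19, 2001, which is between those dates.
(2) due by June 19, 2001 + 74 days = September 1, 2001; September 3, 2001 misses that deadline by 2 days.

Step 2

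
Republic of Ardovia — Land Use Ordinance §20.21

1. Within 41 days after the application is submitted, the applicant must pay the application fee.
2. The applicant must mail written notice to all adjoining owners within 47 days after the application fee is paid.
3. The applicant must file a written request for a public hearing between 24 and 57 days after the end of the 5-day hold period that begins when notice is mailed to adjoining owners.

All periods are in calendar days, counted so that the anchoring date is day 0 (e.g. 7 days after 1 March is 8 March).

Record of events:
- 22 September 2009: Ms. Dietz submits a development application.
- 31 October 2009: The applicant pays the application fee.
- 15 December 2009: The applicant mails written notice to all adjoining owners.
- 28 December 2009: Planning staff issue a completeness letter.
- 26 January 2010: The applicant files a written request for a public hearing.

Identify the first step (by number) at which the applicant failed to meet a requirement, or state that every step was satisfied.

None — every step was satisfied

Step 1 — counting 41 days from 22 September 2009 (when the application is submitted) gives a deadline of 2 November 2009; completed 31 October 2009, before the deadline.
Step 2 — counting 47 days from 31 October 2009 (when the application fee is paid) gives a deadline of 17 December 2009; done 15 December 2009 — timely.
Step 3 — 24 and 57 days from 20 December 2009 (end of the 5-day hold period, which began when notice is mailed to adjoining owners on 15 December 2009) are 13 January 2010 and 15 February 2010 respectively; 26 January 2010 falls inside that range.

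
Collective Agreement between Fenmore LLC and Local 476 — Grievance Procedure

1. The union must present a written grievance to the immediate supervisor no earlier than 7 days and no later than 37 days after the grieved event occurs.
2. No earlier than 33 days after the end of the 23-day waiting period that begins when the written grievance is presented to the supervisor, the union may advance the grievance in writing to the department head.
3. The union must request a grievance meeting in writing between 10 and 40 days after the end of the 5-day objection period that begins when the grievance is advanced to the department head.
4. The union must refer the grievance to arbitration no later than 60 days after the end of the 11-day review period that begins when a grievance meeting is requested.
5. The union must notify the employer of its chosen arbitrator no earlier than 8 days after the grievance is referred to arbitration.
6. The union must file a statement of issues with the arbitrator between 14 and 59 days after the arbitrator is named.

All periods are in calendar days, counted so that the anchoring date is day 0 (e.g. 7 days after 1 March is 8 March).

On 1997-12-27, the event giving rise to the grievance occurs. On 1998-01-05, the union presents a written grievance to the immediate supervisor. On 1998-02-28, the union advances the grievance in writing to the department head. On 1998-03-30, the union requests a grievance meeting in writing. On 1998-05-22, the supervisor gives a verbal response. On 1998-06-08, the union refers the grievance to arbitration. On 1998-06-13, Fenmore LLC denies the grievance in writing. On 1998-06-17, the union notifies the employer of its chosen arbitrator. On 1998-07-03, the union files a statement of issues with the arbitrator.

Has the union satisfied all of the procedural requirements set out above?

Step 1: the window is 7–37 days after 1997-12-27 (when the grieved event occurs), so 1998-01-03 through 1998-02-02; done 1998-01-05, which is between those dates.
Step 2: the earliest permitted date is 33 days after 1998-01-28 (end of the 23-day waiting period, which began when the written grievance is presented to the supervisor on 1998-01-05), i.e. 1998-03-02; 1998-02-28 is 2 days before the earliest permitted date.
That is the first point of non-compliance.

No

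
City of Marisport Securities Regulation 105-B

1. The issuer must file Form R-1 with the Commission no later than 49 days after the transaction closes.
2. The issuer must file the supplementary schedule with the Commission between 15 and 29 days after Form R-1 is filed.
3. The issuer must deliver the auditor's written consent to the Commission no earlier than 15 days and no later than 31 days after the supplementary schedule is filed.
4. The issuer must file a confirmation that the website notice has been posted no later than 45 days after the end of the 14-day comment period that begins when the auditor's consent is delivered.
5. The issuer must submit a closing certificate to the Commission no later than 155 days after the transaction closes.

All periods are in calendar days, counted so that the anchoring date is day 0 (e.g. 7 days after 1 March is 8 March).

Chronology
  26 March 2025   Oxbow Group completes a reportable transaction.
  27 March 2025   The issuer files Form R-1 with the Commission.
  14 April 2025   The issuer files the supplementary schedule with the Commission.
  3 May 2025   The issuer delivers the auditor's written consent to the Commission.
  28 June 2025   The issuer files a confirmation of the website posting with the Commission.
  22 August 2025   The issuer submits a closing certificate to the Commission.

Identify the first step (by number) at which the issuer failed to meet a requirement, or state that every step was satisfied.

None — every step was satisfied

Step 1: 49 days after 26 March 2025 (when the transaction closes) is 14 May 2025; done 27 March 2025 — timely.
Step 2: the window is 15–29 days after 27 March 2025 (when Form R-1 is filed), so 11 April 2025 through 25 April 2025; done 14 April 2025, which is between those dates.
Step 3: the window is 15–31 days after 14 April 2025 (when the supplementary schedule is filed), so 29 April 2025 through 15 May 2025; done 3 May 2025 — within the window.
Step 4: 45 days after 17 May 2025 (end of the 14-day comment period, which began when the auditor's consent is delivered on 3 May 2025) is 1 July 2025; completed 28 June 2025, before the deadline.
Step 5: 155 days after 26 March 2025 (when the transaction closes) is 28 August 2025; done 22 August 2025 — timely.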